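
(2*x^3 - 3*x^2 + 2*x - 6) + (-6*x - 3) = 2*x^3 - 3*x^2 - 4*x - 9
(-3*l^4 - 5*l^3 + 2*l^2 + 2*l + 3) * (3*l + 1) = -9*l^5 - 18*l^4 + l^3 + 8*l^2 + 11*l + 3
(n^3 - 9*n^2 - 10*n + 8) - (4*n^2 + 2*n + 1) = n^3 - 13*n^2 - 12*n + 7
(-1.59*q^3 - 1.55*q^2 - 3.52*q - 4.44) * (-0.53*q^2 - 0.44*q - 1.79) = 0.8427*q^5 + 1.5211*q^4 + 5.3937*q^3 + 6.6765*q^2 + 8.2544*q + 7.9476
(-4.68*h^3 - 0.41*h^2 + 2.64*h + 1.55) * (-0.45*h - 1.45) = 2.106*h^4 + 6.9705*h^3 - 0.5935*h^2 - 4.5255*h - 2.2475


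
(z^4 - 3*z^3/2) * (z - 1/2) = z^5 - 2*z^4 + 3*z^3/4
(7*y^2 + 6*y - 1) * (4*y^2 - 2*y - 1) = 28*y^4 + 10*y^3 - 23*y^2 - 4*y + 1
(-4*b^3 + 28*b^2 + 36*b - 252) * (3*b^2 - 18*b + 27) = -12*b^5 + 156*b^4 - 504*b^3 - 648*b^2 + 5508*b - 6804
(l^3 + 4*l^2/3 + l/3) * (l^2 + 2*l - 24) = l^5 + 10*l^4/3 - 21*l^3 - 94*l^2/3 - 8*l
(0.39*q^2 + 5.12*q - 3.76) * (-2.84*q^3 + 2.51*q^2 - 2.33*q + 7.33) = -1.1076*q^5 - 13.5619*q^4 + 22.6209*q^3 - 18.5085*q^2 + 46.2904*q - 27.5608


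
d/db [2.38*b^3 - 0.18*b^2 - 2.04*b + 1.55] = 7.14*b^2 - 0.36*b - 2.04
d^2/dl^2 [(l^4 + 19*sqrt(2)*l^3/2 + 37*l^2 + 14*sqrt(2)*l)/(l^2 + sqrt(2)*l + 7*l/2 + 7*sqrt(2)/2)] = 2*(8*l^6 + 24*sqrt(2)*l^5 + 84*l^5 + 342*l^4 + 252*sqrt(2)*l^4 - 56*l^3 + 1683*sqrt(2)*l^3 - 1512*sqrt(2)*l^2 + 6762*l^2 - 2352*l + 5586*sqrt(2)*l - 784*sqrt(2) + 4508)/(8*l^6 + 24*sqrt(2)*l^5 + 84*l^5 + 342*l^4 + 252*sqrt(2)*l^4 + 847*l^3 + 898*sqrt(2)*l^3 + 1197*sqrt(2)*l^2 + 1764*l^2 + 588*sqrt(2)*l + 2058*l + 686*sqrt(2))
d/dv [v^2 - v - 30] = 2*v - 1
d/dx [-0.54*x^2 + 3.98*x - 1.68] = 3.98 - 1.08*x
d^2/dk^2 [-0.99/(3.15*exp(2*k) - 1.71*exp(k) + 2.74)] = (-0.99*(6.3*exp(k) - 1.71)*(12.6*exp(k) - 3.42)*exp(k) + (12.474*exp(k) - 1.6929)*(3.15*exp(2*k) - 1.71*exp(k) + 2.74))*exp(k)/(3.15*exp(2*k) - 1.71*exp(k) + 2.74)^3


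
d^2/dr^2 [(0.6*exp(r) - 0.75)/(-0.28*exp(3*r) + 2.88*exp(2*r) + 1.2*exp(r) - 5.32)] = (-0.18816*exp(6*r) + 1.98072*exp(5*r) - 12.43584*exp(4*r) + 38.07168*exp(3*r) - 57.43656*exp(2*r) + 43.2144*exp(r) - 12.19344)*exp(r)/(0.021952*exp(9*r) - 0.677376*exp(8*r) + 6.685056*exp(7*r) - 16.830528*exp(6*r) - 54.390528*exp(5*r) + 109.211904*exp(4*r) + 132.361536*exp(3*r) - 221.550336*exp(2*r) - 101.88864*exp(r) + 150.568768)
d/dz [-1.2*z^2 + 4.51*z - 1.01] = 4.51 - 2.4*z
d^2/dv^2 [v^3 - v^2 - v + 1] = 6*v - 2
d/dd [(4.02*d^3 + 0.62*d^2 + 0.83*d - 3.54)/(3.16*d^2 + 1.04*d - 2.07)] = (12.7032*d^4 + 8.3616*d^3 - 26.9422*d^2 + 19.806*d + 1.9635)/(9.9856*d^4 + 6.5728*d^3 - 12.0008*d^2 - 4.3056*d + 4.2849)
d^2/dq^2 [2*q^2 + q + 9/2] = 4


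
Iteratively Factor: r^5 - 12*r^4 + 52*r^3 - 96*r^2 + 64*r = (r)*(r^4 - 12*r^3 + 52*r^2 - 96*r + 64) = r*(r - 4)*(r^3 - 8*r^2 + 20*r - 16) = r*(r - 4)*(r - 2)*(r^2 - 6*r + 8) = r*(r - 4)^2*(r - 2)*(r - 2)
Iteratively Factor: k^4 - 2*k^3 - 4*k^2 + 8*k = (k - 2)*(k^3 - 4*k) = k*(k - 2)*(k^2 - 4) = k*(k - 2)^2*(k + 2)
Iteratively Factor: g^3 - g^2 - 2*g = (g + 1)*(g^2 - 2*g) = (g - 2)*(g + 1)*(g)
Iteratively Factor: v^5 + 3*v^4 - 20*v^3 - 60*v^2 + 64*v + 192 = (v - 2)*(v^4 + 5*v^3 - 10*v^2 - 80*v - 96) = (v - 2)*(v + 4)*(v^3 + v^2 - 14*v - 24) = (v - 2)*(v + 2)*(v + 4)*(v^2 - v - 12) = (v - 2)*(v + 2)*(v + 3)*(v + 4)*(v - 4)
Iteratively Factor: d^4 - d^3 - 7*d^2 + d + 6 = (d - 1)*(d^3 - 7*d - 6) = (d - 1)*(d + 1)*(d^2 - d - 6) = (d - 1)*(d + 1)*(d + 2)*(d - 3)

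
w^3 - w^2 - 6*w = w*(w - 3)*(w + 2)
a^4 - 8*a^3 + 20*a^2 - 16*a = a*(a - 4)*(a - 2)^2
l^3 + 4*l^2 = l^2*(l + 4)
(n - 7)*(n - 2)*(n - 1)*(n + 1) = n^4 - 9*n^3 + 13*n^2 + 9*n - 14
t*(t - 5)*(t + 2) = t^3 - 3*t^2 - 10*t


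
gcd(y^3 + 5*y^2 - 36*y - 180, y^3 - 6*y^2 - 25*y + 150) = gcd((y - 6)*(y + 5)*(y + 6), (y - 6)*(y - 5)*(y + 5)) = y^2 - y - 30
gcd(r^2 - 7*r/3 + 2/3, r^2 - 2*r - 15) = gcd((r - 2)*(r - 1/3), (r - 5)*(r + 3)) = 1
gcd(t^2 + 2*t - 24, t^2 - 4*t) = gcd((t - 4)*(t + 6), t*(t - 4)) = t - 4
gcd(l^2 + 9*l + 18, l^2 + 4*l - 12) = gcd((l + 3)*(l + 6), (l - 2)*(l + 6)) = l + 6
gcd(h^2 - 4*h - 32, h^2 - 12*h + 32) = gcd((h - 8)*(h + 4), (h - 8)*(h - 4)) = h - 8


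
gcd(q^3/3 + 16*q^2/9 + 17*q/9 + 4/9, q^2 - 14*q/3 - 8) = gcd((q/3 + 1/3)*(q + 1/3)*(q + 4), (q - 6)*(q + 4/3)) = 1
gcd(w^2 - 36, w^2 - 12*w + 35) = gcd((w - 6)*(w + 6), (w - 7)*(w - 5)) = 1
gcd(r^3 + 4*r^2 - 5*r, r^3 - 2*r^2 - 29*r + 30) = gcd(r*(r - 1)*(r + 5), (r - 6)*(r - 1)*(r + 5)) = r^2 + 4*r - 5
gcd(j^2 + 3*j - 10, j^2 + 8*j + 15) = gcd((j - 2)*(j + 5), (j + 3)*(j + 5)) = j + 5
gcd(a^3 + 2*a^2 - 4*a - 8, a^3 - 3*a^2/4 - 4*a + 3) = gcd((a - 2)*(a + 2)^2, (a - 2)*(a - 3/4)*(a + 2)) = a^2 - 4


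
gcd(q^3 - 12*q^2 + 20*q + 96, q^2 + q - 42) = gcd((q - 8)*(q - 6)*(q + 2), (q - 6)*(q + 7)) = q - 6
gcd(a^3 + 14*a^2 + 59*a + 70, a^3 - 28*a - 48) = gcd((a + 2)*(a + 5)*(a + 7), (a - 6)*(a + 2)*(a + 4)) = a + 2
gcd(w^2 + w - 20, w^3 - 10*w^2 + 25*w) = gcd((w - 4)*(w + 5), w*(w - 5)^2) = 1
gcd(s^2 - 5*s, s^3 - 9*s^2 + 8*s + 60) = s - 5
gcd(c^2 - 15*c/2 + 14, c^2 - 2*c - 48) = 1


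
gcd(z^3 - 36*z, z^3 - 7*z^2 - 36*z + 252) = z^2 - 36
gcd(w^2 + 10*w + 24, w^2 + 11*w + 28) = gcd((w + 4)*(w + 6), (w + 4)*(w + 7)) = w + 4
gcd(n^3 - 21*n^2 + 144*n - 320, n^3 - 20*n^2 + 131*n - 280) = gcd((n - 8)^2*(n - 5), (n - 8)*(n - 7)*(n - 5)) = n^2 - 13*n + 40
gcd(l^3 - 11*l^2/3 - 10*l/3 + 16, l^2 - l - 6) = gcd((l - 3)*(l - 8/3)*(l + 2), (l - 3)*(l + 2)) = l^2 - l - 6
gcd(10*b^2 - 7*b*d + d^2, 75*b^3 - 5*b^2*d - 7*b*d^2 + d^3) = 5*b - d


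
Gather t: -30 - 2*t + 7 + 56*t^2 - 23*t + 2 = 56*t^2 - 25*t - 21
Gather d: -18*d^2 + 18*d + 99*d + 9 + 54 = -18*d^2 + 117*d + 63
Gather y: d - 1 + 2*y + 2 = d + 2*y + 1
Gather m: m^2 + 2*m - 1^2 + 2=m^2 + 2*m + 1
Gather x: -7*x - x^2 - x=-x^2 - 8*x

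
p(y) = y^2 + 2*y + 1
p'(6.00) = 14.00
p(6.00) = 49.00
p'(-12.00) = -22.00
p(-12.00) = 121.00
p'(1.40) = 4.80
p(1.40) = 5.76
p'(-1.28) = -0.56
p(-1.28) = 0.08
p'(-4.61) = -7.22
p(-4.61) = 13.03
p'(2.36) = 6.72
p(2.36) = 11.29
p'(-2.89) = -3.78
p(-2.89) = 3.57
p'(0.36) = 2.72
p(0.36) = 1.85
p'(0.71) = 3.42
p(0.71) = 2.92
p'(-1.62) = -1.24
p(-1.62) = 0.38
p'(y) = 2*y + 2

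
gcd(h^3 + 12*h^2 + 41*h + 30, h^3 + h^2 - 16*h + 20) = h + 5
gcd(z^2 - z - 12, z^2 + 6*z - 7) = 1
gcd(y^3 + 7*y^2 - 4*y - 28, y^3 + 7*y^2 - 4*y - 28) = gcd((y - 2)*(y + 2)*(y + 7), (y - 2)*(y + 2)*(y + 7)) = y^3 + 7*y^2 - 4*y - 28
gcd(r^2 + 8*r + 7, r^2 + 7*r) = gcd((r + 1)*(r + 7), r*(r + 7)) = r + 7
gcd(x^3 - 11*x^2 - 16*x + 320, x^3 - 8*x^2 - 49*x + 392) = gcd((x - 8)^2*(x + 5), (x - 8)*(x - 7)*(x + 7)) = x - 8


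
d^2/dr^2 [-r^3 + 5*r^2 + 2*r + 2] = 10 - 6*r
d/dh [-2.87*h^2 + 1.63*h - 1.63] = 1.63 - 5.74*h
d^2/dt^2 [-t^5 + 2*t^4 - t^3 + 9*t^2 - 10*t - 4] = -20*t^3 + 24*t^2 - 6*t + 18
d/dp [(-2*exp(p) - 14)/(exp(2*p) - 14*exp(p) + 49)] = 2*(exp(p) + 21)*exp(p)/(exp(3*p) - 21*exp(2*p) + 147*exp(p) - 343)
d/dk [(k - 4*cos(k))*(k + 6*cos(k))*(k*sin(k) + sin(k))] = -(k + 1)*(k - 4*cos(k))*(6*sin(k) - 1)*sin(k) + (k + 1)*(k + 6*cos(k))*(4*sin(k) + 1)*sin(k) + (k - 4*cos(k))*(k + 6*cos(k))*(k*cos(k) + sqrt(2)*sin(k + pi/4))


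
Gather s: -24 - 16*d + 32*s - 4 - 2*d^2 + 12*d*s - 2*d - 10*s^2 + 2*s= -2*d^2 - 18*d - 10*s^2 + s*(12*d + 34) - 28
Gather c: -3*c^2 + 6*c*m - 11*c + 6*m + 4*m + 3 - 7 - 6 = -3*c^2 + c*(6*m - 11) + 10*m - 10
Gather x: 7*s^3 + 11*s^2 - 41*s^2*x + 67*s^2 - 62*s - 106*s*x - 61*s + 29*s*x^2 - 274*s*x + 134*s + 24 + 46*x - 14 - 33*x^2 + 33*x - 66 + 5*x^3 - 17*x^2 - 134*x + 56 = 7*s^3 + 78*s^2 + 11*s + 5*x^3 + x^2*(29*s - 50) + x*(-41*s^2 - 380*s - 55)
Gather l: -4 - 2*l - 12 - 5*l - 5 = -7*l - 21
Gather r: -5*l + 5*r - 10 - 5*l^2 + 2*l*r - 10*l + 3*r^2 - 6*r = -5*l^2 - 15*l + 3*r^2 + r*(2*l - 1) - 10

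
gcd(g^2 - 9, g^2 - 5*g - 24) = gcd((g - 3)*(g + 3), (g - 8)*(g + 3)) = g + 3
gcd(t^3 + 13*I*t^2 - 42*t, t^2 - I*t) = t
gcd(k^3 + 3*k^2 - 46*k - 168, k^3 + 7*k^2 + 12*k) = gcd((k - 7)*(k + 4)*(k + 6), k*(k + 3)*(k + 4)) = k + 4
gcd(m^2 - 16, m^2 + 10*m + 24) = m + 4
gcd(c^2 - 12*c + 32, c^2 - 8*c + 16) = c - 4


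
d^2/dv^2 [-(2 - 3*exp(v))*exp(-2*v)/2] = (3*exp(v) - 8)*exp(-2*v)/2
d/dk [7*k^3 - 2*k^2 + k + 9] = 21*k^2 - 4*k + 1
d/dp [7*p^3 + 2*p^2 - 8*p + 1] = 21*p^2 + 4*p - 8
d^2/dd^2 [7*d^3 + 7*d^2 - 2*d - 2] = 42*d + 14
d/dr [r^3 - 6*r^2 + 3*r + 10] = 3*r^2 - 12*r + 3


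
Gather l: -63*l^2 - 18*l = -63*l^2 - 18*l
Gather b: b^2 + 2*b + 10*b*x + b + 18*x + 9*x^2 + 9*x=b^2 + b*(10*x + 3) + 9*x^2 + 27*x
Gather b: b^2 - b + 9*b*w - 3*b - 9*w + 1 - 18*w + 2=b^2 + b*(9*w - 4) - 27*w + 3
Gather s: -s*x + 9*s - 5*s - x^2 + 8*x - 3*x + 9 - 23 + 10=s*(4 - x) - x^2 + 5*x - 4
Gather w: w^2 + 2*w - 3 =w^2 + 2*w - 3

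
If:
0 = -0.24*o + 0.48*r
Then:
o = 2.0*r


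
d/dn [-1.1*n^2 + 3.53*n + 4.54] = 3.53 - 2.2*n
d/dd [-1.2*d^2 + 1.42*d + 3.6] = 1.42 - 2.4*d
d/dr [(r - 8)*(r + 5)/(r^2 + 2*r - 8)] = (5*r^2 + 64*r + 104)/(r^4 + 4*r^3 - 12*r^2 - 32*r + 64)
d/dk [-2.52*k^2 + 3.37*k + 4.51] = 3.37 - 5.04*k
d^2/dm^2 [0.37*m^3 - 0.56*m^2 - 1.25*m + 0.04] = 2.22*m - 1.12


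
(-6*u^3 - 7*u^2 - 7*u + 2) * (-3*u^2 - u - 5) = 18*u^5 + 27*u^4 + 58*u^3 + 36*u^2 + 33*u - 10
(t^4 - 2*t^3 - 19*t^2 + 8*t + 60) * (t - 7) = t^5 - 9*t^4 - 5*t^3 + 141*t^2 + 4*t - 420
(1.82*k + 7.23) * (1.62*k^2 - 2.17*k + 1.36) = 2.9484*k^3 + 7.7632*k^2 - 13.2139*k + 9.8328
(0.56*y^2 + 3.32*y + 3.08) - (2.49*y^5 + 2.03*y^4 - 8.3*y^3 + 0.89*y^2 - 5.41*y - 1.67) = -2.49*y^5 - 2.03*y^4 + 8.3*y^3 - 0.33*y^2 + 8.73*y + 4.75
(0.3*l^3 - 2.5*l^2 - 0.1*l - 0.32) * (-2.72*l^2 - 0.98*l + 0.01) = -0.816*l^5 + 6.506*l^4 + 2.725*l^3 + 0.9434*l^2 + 0.3126*l - 0.0032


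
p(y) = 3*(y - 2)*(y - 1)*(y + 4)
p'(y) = 3*(y - 2)*(y - 1) + 3*(y - 2)*(y + 4) + 3*(y - 1)*(y + 4)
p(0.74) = 4.66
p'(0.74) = -20.63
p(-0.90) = 51.24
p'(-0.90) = -28.11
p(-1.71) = 69.07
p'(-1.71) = -13.94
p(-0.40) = 36.29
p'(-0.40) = -30.96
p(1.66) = -3.81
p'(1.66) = 4.76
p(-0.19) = 29.79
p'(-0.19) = -30.82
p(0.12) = 20.45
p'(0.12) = -29.15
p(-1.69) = 68.79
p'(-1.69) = -14.44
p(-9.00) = -1650.00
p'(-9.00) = 645.00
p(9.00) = 2184.00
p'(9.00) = 753.00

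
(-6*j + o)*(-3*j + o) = 18*j^2 - 9*j*o + o^2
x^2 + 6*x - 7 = (x - 1)*(x + 7)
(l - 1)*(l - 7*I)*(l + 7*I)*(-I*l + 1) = -I*l^4 + l^3 + I*l^3 - l^2 - 49*I*l^2 + 49*l + 49*I*l - 49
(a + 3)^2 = a^2 + 6*a + 9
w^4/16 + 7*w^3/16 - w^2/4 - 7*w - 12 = (w/4 + 1)^2*(w - 4)*(w + 3)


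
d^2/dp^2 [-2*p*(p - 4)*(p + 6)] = -12*p - 8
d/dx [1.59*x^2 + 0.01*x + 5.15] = 3.18*x + 0.01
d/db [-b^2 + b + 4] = 1 - 2*b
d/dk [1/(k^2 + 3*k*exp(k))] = (-3*k*exp(k) - 2*k - 3*exp(k))/(k^2*(k + 3*exp(k))^2)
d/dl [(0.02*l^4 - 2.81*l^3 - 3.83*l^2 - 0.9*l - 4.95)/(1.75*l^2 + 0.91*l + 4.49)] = (0.07*l^5 - 4.8629*l^4 - 4.755*l^3 - 39.761*l^2 - 17.0684*l + 0.4635)/(3.0625*l^4 + 3.185*l^3 + 16.5431*l^2 + 8.1718*l + 20.1601)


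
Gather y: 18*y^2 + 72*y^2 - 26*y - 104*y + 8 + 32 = 90*y^2 - 130*y + 40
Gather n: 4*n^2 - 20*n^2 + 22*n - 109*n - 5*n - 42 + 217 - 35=-16*n^2 - 92*n + 140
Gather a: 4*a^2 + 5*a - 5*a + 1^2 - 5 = 4*a^2 - 4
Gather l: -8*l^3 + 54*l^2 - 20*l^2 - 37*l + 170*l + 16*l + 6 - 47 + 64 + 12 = -8*l^3 + 34*l^2 + 149*l + 35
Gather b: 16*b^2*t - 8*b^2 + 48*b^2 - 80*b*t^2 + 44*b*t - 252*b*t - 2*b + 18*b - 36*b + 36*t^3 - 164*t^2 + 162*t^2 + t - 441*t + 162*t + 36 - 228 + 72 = b^2*(16*t + 40) + b*(-80*t^2 - 208*t - 20) + 36*t^3 - 2*t^2 - 278*t - 120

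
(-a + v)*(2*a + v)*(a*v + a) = -2*a^3*v - 2*a^3 + a^2*v^2 + a^2*v + a*v^3 + a*v^2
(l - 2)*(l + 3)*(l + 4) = l^3 + 5*l^2 - 2*l - 24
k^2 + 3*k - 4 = (k - 1)*(k + 4)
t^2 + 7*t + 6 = (t + 1)*(t + 6)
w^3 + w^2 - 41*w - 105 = (w - 7)*(w + 3)*(w + 5)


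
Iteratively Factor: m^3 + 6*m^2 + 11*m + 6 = (m + 1)*(m^2 + 5*m + 6) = (m + 1)*(m + 2)*(m + 3)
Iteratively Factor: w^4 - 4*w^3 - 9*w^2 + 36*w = (w - 4)*(w^3 - 9*w) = (w - 4)*(w - 3)*(w^2 + 3*w) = w*(w - 4)*(w - 3)*(w + 3)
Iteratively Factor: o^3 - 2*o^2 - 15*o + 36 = (o + 4)*(o^2 - 6*o + 9) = (o - 3)*(o + 4)*(o - 3)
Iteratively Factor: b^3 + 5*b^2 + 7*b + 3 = (b + 1)*(b^2 + 4*b + 3) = (b + 1)*(b + 3)*(b + 1)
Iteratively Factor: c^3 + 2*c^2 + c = (c)*(c^2 + 2*c + 1) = c*(c + 1)*(c + 1)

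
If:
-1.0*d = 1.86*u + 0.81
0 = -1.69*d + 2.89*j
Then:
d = -1.86*u - 0.81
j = -1.08768166089965*u - 0.473667820069204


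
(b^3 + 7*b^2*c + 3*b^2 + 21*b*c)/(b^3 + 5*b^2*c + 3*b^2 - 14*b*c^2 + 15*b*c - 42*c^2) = b/(b - 2*c)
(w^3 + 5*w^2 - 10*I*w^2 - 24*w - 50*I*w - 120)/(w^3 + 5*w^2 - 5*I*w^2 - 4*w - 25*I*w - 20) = (w - 6*I)/(w - I)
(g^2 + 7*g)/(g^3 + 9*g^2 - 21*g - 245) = g/(g^2 + 2*g - 35)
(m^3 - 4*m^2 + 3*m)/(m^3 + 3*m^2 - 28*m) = (m^2 - 4*m + 3)/(m^2 + 3*m - 28)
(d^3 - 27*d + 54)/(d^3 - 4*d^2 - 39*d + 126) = (d - 3)/(d - 7)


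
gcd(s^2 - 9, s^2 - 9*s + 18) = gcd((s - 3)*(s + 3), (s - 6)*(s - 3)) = s - 3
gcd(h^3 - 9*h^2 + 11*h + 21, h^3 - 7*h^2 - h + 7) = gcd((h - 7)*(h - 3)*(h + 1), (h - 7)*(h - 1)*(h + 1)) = h^2 - 6*h - 7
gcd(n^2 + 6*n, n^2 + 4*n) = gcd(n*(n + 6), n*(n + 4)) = n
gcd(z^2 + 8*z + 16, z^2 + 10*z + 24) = z + 4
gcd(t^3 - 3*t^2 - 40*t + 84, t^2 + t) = 1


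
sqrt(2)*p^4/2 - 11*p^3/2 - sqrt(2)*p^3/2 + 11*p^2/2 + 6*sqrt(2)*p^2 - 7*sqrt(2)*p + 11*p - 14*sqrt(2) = (p - 2)*(p - 7*sqrt(2)/2)*(p - 2*sqrt(2))*(sqrt(2)*p/2 + sqrt(2)/2)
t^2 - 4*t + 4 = (t - 2)^2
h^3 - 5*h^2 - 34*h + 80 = (h - 8)*(h - 2)*(h + 5)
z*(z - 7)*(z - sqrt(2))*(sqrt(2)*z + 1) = sqrt(2)*z^4 - 7*sqrt(2)*z^3 - z^3 - sqrt(2)*z^2 + 7*z^2 + 7*sqrt(2)*z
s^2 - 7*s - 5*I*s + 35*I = (s - 7)*(s - 5*I)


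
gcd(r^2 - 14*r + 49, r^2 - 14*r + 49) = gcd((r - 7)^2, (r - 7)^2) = r^2 - 14*r + 49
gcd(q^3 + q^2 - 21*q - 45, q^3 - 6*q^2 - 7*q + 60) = q^2 - 2*q - 15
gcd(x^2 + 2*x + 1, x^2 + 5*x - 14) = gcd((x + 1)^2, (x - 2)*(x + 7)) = 1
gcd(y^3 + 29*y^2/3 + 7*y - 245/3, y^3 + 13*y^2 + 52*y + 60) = y + 5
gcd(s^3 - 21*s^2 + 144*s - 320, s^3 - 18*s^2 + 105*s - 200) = s^2 - 13*s + 40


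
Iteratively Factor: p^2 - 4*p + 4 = (p - 2)*(p - 2)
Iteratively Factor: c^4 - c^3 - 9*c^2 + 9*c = (c - 1)*(c^3 - 9*c) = (c - 3)*(c - 1)*(c^2 + 3*c) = c*(c - 3)*(c - 1)*(c + 3)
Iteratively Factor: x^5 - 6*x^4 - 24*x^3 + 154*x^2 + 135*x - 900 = (x - 5)*(x^4 - x^3 - 29*x^2 + 9*x + 180) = (x - 5)*(x - 3)*(x^3 + 2*x^2 - 23*x - 60) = (x - 5)^2*(x - 3)*(x^2 + 7*x + 12) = (x - 5)^2*(x - 3)*(x + 3)*(x + 4)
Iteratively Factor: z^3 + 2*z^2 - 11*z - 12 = (z + 1)*(z^2 + z - 12) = (z + 1)*(z + 4)*(z - 3)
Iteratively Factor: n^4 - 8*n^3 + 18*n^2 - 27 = (n + 1)*(n^3 - 9*n^2 + 27*n - 27) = (n - 3)*(n + 1)*(n^2 - 6*n + 9) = (n - 3)^2*(n + 1)*(n - 3)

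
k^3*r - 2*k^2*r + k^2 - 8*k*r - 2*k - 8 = (k - 4)*(k + 2)*(k*r + 1)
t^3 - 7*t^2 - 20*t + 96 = (t - 8)*(t - 3)*(t + 4)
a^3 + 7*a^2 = a^2*(a + 7)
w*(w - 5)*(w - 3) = w^3 - 8*w^2 + 15*w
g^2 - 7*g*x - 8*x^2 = (g - 8*x)*(g + x)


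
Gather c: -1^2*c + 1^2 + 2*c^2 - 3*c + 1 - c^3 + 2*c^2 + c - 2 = -c^3 + 4*c^2 - 3*c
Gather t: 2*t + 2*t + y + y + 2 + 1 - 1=4*t + 2*y + 2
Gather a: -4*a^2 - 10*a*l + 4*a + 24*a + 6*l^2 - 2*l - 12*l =-4*a^2 + a*(28 - 10*l) + 6*l^2 - 14*l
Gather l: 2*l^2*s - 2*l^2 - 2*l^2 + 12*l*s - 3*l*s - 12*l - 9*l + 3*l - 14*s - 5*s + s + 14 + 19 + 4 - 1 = l^2*(2*s - 4) + l*(9*s - 18) - 18*s + 36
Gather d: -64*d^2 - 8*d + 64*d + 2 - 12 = -64*d^2 + 56*d - 10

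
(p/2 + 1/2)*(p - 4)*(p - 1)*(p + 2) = p^4/2 - p^3 - 9*p^2/2 + p + 4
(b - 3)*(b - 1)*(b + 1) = b^3 - 3*b^2 - b + 3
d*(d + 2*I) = d^2 + 2*I*d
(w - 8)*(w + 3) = w^2 - 5*w - 24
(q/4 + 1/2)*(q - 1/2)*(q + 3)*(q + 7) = q^4/4 + 23*q^3/8 + 35*q^2/4 + 43*q/8 - 21/4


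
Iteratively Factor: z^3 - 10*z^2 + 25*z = (z - 5)*(z^2 - 5*z) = z*(z - 5)*(z - 5)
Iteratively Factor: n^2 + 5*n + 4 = (n + 1)*(n + 4)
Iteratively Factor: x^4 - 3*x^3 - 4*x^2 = (x + 1)*(x^3 - 4*x^2) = (x - 4)*(x + 1)*(x^2) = x*(x - 4)*(x + 1)*(x)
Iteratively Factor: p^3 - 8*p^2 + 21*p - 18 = (p - 2)*(p^2 - 6*p + 9) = (p - 3)*(p - 2)*(p - 3)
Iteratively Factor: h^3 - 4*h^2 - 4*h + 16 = (h - 4)*(h^2 - 4) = (h - 4)*(h - 2)*(h + 2)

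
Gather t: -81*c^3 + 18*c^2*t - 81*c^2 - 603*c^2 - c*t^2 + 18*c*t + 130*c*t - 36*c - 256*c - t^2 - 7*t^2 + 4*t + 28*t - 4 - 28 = -81*c^3 - 684*c^2 - 292*c + t^2*(-c - 8) + t*(18*c^2 + 148*c + 32) - 32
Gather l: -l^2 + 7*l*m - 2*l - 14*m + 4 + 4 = -l^2 + l*(7*m - 2) - 14*m + 8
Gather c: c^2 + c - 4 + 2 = c^2 + c - 2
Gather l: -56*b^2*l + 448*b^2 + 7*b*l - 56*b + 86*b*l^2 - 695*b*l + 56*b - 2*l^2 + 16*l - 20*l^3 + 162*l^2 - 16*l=448*b^2 - 20*l^3 + l^2*(86*b + 160) + l*(-56*b^2 - 688*b)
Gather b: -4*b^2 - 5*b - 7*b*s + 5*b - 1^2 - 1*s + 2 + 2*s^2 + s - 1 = -4*b^2 - 7*b*s + 2*s^2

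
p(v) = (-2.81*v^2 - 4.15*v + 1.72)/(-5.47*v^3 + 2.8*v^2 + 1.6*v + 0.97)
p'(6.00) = -0.02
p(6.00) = 0.12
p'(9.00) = -0.01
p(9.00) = 0.07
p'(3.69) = -0.09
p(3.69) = 0.23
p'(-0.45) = 6.17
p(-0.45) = 2.29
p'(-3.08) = 0.01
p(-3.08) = -0.07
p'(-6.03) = -0.01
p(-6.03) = -0.06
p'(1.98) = -0.65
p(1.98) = 0.64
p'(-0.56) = 5.25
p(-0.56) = 1.65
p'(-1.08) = 0.99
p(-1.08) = 0.31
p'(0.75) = -10.76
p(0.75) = -2.07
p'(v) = (-5.62*v - 4.15)/(-5.47*v^3 + 2.8*v^2 + 1.6*v + 0.97) + (-2.81*v^2 - 4.15*v + 1.72)*(16.41*v^2 - 5.6*v - 1.6)/(-5.47*v^3 + 2.8*v^2 + 1.6*v + 0.97)^2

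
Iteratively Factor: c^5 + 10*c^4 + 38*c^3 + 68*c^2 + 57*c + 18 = (c + 2)*(c^4 + 8*c^3 + 22*c^2 + 24*c + 9) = (c + 2)*(c + 3)*(c^3 + 5*c^2 + 7*c + 3) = (c + 1)*(c + 2)*(c + 3)*(c^2 + 4*c + 3) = (c + 1)*(c + 2)*(c + 3)^2*(c + 1)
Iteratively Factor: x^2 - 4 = (x - 2)*(x + 2)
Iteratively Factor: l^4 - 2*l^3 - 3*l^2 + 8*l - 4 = (l - 1)*(l^3 - l^2 - 4*l + 4) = (l - 2)*(l - 1)*(l^2 + l - 2) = (l - 2)*(l - 1)*(l + 2)*(l - 1)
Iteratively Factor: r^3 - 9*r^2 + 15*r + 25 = (r - 5)*(r^2 - 4*r - 5) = (r - 5)*(r + 1)*(r - 5)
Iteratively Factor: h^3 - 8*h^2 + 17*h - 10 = (h - 5)*(h^2 - 3*h + 2) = (h - 5)*(h - 1)*(h - 2)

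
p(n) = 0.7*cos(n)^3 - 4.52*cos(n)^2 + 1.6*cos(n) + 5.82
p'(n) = -2.1*sin(n)*cos(n)^2 + 9.04*sin(n)*cos(n) - 1.6*sin(n)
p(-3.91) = 2.07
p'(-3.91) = -6.38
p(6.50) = 3.72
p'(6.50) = 1.12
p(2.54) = 1.04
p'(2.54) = -5.93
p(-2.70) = 0.16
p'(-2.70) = 4.91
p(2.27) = 2.73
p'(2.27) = -6.34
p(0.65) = 4.58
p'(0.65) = 2.58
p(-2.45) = 1.59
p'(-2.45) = 6.26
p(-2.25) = 2.86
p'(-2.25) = 6.31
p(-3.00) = -0.87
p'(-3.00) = 1.78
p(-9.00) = 0.08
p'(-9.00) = 4.77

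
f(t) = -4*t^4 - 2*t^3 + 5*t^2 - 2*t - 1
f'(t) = -16*t^3 - 6*t^2 + 10*t - 2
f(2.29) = -113.38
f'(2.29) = -202.71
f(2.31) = -117.49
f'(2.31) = -208.14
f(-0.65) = 2.25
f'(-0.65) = -6.64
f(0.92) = -3.03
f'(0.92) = -10.34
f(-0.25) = -0.17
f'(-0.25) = -4.62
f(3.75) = -834.67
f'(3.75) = -892.62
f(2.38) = -132.74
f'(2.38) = -227.89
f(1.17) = -7.19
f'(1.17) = -24.14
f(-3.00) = -220.00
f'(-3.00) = 346.00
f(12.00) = -85705.00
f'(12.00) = -28394.00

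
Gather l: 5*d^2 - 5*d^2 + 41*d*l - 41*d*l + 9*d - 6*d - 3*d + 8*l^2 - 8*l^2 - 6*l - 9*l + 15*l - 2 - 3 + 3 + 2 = 0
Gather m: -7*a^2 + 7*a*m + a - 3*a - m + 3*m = -7*a^2 - 2*a + m*(7*a + 2)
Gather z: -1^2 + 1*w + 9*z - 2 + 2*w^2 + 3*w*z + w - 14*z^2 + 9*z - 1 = 2*w^2 + 2*w - 14*z^2 + z*(3*w + 18) - 4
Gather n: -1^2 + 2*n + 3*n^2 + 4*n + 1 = 3*n^2 + 6*n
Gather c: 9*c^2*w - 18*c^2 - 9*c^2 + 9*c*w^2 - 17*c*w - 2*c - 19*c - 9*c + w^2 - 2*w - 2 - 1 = c^2*(9*w - 27) + c*(9*w^2 - 17*w - 30) + w^2 - 2*w - 3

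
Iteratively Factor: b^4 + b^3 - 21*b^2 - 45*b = (b - 5)*(b^3 + 6*b^2 + 9*b) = (b - 5)*(b + 3)*(b^2 + 3*b) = (b - 5)*(b + 3)^2*(b)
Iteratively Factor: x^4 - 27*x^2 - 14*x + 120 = (x - 2)*(x^3 + 2*x^2 - 23*x - 60) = (x - 5)*(x - 2)*(x^2 + 7*x + 12) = (x - 5)*(x - 2)*(x + 3)*(x + 4)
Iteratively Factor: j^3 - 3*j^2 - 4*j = (j + 1)*(j^2 - 4*j) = j*(j + 1)*(j - 4)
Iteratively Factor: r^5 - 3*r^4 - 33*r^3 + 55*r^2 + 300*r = (r + 3)*(r^4 - 6*r^3 - 15*r^2 + 100*r) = (r - 5)*(r + 3)*(r^3 - r^2 - 20*r) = (r - 5)^2*(r + 3)*(r^2 + 4*r) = r*(r - 5)^2*(r + 3)*(r + 4)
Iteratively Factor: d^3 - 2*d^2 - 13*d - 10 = (d + 2)*(d^2 - 4*d - 5) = (d + 1)*(d + 2)*(d - 5)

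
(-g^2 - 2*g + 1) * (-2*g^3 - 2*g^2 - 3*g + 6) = 2*g^5 + 6*g^4 + 5*g^3 - 2*g^2 - 15*g + 6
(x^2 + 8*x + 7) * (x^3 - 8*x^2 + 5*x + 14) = x^5 - 52*x^3 - 2*x^2 + 147*x + 98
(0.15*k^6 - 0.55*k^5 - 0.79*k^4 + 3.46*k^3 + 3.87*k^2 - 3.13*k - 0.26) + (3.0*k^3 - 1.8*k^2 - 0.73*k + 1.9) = 0.15*k^6 - 0.55*k^5 - 0.79*k^4 + 6.46*k^3 + 2.07*k^2 - 3.86*k + 1.64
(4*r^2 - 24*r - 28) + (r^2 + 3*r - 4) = 5*r^2 - 21*r - 32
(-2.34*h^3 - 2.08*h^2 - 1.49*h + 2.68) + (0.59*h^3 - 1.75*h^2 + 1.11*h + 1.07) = -1.75*h^3 - 3.83*h^2 - 0.38*h + 3.75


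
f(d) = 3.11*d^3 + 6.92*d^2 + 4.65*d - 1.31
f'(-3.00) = 47.10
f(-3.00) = -36.95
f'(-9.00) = 635.82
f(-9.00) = -1749.83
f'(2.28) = 84.71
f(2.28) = 82.13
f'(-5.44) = 205.47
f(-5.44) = -322.49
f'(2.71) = 110.68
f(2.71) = 124.01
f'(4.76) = 281.92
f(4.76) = 513.03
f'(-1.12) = 0.85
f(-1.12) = -2.21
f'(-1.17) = 1.23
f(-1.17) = -2.26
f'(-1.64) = 7.05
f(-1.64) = -4.04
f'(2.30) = 85.84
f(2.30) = 83.83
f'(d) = 9.33*d^2 + 13.84*d + 4.65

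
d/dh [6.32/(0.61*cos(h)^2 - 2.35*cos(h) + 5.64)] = (7.7104*cos(h) - 14.852)*sin(h)/(0.61*cos(h)^2 - 2.35*cos(h) + 5.64)^2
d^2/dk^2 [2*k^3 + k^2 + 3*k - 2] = 12*k + 2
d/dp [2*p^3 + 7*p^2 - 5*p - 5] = 6*p^2 + 14*p - 5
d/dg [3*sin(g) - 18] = 3*cos(g)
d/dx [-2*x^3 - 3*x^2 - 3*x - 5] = -6*x^2 - 6*x - 3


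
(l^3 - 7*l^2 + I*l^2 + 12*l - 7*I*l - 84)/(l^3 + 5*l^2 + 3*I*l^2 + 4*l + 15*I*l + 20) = (l^2 - l*(7 + 3*I) + 21*I)/(l^2 + l*(5 - I) - 5*I)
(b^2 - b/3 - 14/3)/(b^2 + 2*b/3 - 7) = (b + 2)/(b + 3)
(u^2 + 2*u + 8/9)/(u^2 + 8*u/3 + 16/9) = (3*u + 2)/(3*u + 4)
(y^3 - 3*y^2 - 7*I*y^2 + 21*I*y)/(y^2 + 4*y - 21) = y*(y - 7*I)/(y + 7)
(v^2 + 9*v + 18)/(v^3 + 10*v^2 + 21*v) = (v + 6)/(v*(v + 7))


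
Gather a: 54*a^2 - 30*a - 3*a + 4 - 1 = 54*a^2 - 33*a + 3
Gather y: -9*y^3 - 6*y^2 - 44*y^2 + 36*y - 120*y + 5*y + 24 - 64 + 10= -9*y^3 - 50*y^2 - 79*y - 30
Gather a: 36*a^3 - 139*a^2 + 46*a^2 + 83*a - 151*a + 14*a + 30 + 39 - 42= 36*a^3 - 93*a^2 - 54*a + 27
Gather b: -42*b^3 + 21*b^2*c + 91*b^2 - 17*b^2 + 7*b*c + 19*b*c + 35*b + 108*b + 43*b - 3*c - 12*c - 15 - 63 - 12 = -42*b^3 + b^2*(21*c + 74) + b*(26*c + 186) - 15*c - 90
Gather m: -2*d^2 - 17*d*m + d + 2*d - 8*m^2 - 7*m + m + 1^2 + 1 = -2*d^2 + 3*d - 8*m^2 + m*(-17*d - 6) + 2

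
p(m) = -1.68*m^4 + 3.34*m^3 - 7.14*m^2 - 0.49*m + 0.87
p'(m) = -6.72*m^3 + 10.02*m^2 - 14.28*m - 0.49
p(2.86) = -93.20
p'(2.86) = -116.58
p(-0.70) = -3.83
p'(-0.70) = 16.72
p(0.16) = 0.62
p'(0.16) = -2.55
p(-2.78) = -225.05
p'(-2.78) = 261.03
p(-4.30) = -968.95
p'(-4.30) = 780.47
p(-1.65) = -45.22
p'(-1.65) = 80.54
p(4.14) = -380.06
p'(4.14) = -364.71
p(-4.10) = -822.07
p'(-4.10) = 689.64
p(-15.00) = -97920.78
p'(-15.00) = 25148.21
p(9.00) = -9169.50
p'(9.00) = -4216.27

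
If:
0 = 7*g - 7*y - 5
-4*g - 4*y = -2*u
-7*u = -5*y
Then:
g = 45/161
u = -50/161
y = -10/23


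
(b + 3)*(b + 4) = b^2 + 7*b + 12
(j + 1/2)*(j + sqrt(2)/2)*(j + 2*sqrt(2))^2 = j^4 + j^3/2 + 9*sqrt(2)*j^3/2 + 9*sqrt(2)*j^2/4 + 12*j^2 + 4*sqrt(2)*j + 6*j + 2*sqrt(2)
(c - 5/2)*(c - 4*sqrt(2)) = c^2 - 4*sqrt(2)*c - 5*c/2 + 10*sqrt(2)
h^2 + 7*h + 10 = (h + 2)*(h + 5)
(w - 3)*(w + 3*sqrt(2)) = w^2 - 3*w + 3*sqrt(2)*w - 9*sqrt(2)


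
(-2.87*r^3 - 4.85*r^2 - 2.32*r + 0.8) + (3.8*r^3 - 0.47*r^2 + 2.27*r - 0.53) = 0.93*r^3 - 5.32*r^2 - 0.0499999999999998*r + 0.27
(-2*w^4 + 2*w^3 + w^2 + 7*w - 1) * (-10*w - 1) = 20*w^5 - 18*w^4 - 12*w^3 - 71*w^2 + 3*w + 1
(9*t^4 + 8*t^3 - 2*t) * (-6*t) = -54*t^5 - 48*t^4 + 12*t^2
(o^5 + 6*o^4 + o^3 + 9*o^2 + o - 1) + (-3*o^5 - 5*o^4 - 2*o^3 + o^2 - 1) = -2*o^5 + o^4 - o^3 + 10*o^2 + o - 2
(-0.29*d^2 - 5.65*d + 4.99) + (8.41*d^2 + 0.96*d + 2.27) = 8.12*d^2 - 4.69*d + 7.26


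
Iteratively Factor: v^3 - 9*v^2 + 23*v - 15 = (v - 3)*(v^2 - 6*v + 5) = (v - 5)*(v - 3)*(v - 1)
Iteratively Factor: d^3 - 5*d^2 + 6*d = (d)*(d^2 - 5*d + 6) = d*(d - 2)*(d - 3)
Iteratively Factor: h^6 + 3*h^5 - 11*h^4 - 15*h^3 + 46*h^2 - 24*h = (h)*(h^5 + 3*h^4 - 11*h^3 - 15*h^2 + 46*h - 24) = h*(h - 1)*(h^4 + 4*h^3 - 7*h^2 - 22*h + 24) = h*(h - 1)^2*(h^3 + 5*h^2 - 2*h - 24) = h*(h - 1)^2*(h + 4)*(h^2 + h - 6) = h*(h - 2)*(h - 1)^2*(h + 4)*(h + 3)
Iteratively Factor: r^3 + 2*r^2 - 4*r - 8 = (r + 2)*(r^2 - 4) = (r + 2)^2*(r - 2)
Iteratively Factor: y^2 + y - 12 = (y + 4)*(y - 3)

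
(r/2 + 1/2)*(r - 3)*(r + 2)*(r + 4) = r^4/2 + 2*r^3 - 7*r^2/2 - 17*r - 12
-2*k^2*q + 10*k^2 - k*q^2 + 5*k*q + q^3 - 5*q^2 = (-2*k + q)*(k + q)*(q - 5)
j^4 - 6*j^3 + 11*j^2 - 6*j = j*(j - 3)*(j - 2)*(j - 1)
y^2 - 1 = (y - 1)*(y + 1)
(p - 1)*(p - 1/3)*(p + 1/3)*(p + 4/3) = p^4 + p^3/3 - 13*p^2/9 - p/27 + 4/27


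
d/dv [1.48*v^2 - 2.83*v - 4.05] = 2.96*v - 2.83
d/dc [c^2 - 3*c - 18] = 2*c - 3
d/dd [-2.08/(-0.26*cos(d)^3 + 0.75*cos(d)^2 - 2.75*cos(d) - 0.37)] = (1.6224*cos(d)^2 - 3.12*cos(d) + 5.72)*sin(d)/(0.26*cos(d)^3 - 0.75*cos(d)^2 + 2.75*cos(d) + 0.37)^2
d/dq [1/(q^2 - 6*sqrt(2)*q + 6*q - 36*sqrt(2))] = 2*(-q - 3 + 3*sqrt(2))/(q^2 - 6*sqrt(2)*q + 6*q - 36*sqrt(2))^2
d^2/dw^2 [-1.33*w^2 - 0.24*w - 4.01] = -2.66000000000000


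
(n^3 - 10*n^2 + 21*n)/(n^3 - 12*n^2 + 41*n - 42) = n/(n - 2)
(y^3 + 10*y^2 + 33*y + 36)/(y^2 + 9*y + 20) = (y^2 + 6*y + 9)/(y + 5)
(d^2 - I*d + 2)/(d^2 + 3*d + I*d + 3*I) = (d - 2*I)/(d + 3)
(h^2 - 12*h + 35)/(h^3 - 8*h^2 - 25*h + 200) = (h - 7)/(h^2 - 3*h - 40)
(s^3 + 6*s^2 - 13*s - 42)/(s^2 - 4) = (s^2 + 4*s - 21)/(s - 2)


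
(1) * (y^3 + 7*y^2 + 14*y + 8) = y^3 + 7*y^2 + 14*y + 8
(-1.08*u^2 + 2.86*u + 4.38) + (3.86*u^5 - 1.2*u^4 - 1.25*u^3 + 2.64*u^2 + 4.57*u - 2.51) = 3.86*u^5 - 1.2*u^4 - 1.25*u^3 + 1.56*u^2 + 7.43*u + 1.87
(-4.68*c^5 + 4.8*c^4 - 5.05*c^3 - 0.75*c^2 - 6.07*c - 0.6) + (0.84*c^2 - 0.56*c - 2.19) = -4.68*c^5 + 4.8*c^4 - 5.05*c^3 + 0.09*c^2 - 6.63*c - 2.79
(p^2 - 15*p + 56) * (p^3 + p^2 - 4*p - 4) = p^5 - 14*p^4 + 37*p^3 + 112*p^2 - 164*p - 224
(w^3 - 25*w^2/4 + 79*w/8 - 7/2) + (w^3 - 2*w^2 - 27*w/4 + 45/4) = 2*w^3 - 33*w^2/4 + 25*w/8 + 31/4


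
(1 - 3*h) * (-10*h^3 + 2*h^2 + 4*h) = 30*h^4 - 16*h^3 - 10*h^2 + 4*h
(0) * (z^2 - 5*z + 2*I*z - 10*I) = 0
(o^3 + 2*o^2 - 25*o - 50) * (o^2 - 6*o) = o^5 - 4*o^4 - 37*o^3 + 100*o^2 + 300*o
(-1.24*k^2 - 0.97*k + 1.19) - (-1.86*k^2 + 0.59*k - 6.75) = 0.62*k^2 - 1.56*k + 7.94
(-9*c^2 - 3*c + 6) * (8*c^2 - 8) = -72*c^4 - 24*c^3 + 120*c^2 + 24*c - 48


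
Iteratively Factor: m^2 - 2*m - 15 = (m + 3)*(m - 5)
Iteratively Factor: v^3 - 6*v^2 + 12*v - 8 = (v - 2)*(v^2 - 4*v + 4) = (v - 2)^2*(v - 2)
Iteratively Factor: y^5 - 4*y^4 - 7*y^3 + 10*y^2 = (y + 2)*(y^4 - 6*y^3 + 5*y^2) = (y - 1)*(y + 2)*(y^3 - 5*y^2) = (y - 5)*(y - 1)*(y + 2)*(y^2) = y*(y - 5)*(y - 1)*(y + 2)*(y)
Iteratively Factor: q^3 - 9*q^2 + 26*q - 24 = (q - 4)*(q^2 - 5*q + 6) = (q - 4)*(q - 2)*(q - 3)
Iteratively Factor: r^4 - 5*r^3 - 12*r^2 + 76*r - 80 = (r - 2)*(r^3 - 3*r^2 - 18*r + 40) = (r - 2)*(r + 4)*(r^2 - 7*r + 10) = (r - 2)^2*(r + 4)*(r - 5)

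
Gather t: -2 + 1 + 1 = 0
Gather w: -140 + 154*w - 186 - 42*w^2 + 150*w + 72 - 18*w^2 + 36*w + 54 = -60*w^2 + 340*w - 200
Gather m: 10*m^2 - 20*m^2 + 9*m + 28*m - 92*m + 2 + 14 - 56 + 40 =-10*m^2 - 55*m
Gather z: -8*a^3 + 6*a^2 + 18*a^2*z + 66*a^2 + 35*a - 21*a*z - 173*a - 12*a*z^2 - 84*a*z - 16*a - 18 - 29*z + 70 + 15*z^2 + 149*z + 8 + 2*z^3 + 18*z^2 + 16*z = -8*a^3 + 72*a^2 - 154*a + 2*z^3 + z^2*(33 - 12*a) + z*(18*a^2 - 105*a + 136) + 60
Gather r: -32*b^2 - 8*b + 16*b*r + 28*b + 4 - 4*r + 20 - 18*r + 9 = -32*b^2 + 20*b + r*(16*b - 22) + 33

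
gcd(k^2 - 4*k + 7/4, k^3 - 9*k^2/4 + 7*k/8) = k - 1/2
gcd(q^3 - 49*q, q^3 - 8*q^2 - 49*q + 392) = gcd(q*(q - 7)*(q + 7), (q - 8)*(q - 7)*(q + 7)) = q^2 - 49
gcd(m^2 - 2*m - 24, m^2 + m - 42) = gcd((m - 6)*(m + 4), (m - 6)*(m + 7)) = m - 6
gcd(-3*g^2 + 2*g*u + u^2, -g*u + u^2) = -g + u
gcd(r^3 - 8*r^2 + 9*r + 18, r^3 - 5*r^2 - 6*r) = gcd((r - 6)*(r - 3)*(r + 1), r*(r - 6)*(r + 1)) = r^2 - 5*r - 6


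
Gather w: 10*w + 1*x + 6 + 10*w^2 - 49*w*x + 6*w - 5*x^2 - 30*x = 10*w^2 + w*(16 - 49*x) - 5*x^2 - 29*x + 6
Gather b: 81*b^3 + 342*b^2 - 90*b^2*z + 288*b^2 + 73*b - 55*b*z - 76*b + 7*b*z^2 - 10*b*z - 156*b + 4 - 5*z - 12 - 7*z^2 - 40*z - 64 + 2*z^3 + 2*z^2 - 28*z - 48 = 81*b^3 + b^2*(630 - 90*z) + b*(7*z^2 - 65*z - 159) + 2*z^3 - 5*z^2 - 73*z - 120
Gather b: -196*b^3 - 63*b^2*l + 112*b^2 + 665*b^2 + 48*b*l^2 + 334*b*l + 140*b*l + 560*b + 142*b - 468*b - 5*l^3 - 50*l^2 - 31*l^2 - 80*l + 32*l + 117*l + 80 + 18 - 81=-196*b^3 + b^2*(777 - 63*l) + b*(48*l^2 + 474*l + 234) - 5*l^3 - 81*l^2 + 69*l + 17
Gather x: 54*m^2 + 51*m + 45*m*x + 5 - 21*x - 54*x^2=54*m^2 + 51*m - 54*x^2 + x*(45*m - 21) + 5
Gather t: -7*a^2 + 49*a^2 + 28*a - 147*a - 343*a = 42*a^2 - 462*a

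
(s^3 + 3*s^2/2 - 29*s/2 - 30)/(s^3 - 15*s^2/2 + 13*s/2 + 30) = (2*s^2 + 11*s + 15)/(2*s^2 - 7*s - 15)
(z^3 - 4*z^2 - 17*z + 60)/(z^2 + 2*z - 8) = (z^2 - 8*z + 15)/(z - 2)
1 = 1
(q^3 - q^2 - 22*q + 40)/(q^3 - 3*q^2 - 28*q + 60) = (q - 4)/(q - 6)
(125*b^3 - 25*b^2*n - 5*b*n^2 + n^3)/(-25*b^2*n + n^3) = (-5*b + n)/n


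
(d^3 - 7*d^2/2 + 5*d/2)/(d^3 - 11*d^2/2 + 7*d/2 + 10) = d*(d - 1)/(d^2 - 3*d - 4)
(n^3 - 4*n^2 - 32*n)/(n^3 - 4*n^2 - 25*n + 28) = n*(n - 8)/(n^2 - 8*n + 7)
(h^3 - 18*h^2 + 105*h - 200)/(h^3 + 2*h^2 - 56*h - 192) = (h^2 - 10*h + 25)/(h^2 + 10*h + 24)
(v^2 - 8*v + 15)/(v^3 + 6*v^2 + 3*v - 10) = (v^2 - 8*v + 15)/(v^3 + 6*v^2 + 3*v - 10)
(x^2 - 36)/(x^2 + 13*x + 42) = (x - 6)/(x + 7)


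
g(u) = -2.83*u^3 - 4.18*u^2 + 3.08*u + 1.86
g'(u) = -8.49*u^2 - 8.36*u + 3.08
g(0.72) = 0.85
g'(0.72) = -7.34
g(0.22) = 2.31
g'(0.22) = 0.83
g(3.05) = -107.92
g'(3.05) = -101.40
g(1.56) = -14.25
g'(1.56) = -30.62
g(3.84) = -208.19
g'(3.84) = -154.21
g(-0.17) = 1.23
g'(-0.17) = 4.26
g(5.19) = -490.38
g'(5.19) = -269.00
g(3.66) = -181.61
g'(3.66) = -141.25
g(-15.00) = 8566.41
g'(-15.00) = -1781.77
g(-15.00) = 8566.41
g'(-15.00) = -1781.77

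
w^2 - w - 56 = (w - 8)*(w + 7)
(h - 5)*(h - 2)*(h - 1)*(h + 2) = h^4 - 6*h^3 + h^2 + 24*h - 20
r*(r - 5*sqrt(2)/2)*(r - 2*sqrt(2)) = r^3 - 9*sqrt(2)*r^2/2 + 10*r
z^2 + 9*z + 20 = (z + 4)*(z + 5)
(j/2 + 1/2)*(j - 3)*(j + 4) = j^3/2 + j^2 - 11*j/2 - 6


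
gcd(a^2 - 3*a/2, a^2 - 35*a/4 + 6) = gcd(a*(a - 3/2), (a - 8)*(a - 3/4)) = 1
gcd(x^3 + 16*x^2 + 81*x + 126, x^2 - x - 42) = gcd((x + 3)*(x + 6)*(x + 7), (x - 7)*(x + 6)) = x + 6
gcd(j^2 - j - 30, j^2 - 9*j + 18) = j - 6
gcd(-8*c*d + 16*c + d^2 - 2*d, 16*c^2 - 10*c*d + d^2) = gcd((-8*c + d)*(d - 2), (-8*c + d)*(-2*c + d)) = 8*c - d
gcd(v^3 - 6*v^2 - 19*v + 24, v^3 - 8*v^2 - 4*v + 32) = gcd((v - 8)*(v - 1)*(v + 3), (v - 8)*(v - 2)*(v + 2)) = v - 8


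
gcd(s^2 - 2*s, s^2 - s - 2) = s - 2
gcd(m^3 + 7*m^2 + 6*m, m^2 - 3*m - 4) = m + 1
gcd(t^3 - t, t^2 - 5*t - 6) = t + 1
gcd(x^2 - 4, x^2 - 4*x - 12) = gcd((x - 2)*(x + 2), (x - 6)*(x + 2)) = x + 2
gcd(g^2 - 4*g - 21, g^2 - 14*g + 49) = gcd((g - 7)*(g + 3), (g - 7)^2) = g - 7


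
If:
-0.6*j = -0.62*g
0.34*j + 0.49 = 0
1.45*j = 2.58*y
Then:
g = -1.39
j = -1.44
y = -0.81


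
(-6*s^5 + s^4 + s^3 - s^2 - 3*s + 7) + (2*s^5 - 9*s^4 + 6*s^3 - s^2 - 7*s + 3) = -4*s^5 - 8*s^4 + 7*s^3 - 2*s^2 - 10*s + 10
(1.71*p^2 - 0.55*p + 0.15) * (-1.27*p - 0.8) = -2.1717*p^3 - 0.6695*p^2 + 0.2495*p - 0.12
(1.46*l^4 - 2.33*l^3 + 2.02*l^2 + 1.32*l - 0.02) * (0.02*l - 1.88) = 0.0292*l^5 - 2.7914*l^4 + 4.4208*l^3 - 3.7712*l^2 - 2.482*l + 0.0376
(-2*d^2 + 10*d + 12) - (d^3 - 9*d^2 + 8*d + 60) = -d^3 + 7*d^2 + 2*d - 48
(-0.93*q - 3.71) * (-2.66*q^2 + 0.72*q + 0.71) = 2.4738*q^3 + 9.199*q^2 - 3.3315*q - 2.6341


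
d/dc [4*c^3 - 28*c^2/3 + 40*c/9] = 12*c^2 - 56*c/3 + 40/9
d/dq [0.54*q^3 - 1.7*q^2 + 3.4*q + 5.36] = 1.62*q^2 - 3.4*q + 3.4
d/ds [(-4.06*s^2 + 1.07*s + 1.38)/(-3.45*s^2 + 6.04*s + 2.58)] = (-20.8309*s^2 - 11.4276*s - 5.5746)/(11.9025*s^4 - 41.676*s^3 + 18.6796*s^2 + 31.1664*s + 6.6564)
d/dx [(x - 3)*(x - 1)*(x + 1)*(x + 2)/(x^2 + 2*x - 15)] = (2*x^3 + 17*x^2 + 20*x - 3)/(x^2 + 10*x + 25)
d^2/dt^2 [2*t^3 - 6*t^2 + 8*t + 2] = 12*t - 12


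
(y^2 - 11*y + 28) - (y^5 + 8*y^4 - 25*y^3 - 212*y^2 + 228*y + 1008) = -y^5 - 8*y^4 + 25*y^3 + 213*y^2 - 239*y - 980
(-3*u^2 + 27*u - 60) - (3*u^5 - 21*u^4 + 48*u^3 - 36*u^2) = -3*u^5 + 21*u^4 - 48*u^3 + 33*u^2 + 27*u - 60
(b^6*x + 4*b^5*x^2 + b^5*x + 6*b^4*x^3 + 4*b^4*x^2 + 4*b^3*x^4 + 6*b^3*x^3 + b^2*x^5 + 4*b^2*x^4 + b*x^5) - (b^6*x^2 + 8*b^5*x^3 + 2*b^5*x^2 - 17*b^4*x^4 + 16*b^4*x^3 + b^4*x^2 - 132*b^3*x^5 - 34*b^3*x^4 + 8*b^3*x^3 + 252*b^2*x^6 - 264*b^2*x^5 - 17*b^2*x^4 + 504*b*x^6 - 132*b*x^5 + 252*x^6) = -b^6*x^2 + b^6*x - 8*b^5*x^3 + 2*b^5*x^2 + b^5*x + 17*b^4*x^4 - 10*b^4*x^3 + 3*b^4*x^2 + 132*b^3*x^5 + 38*b^3*x^4 - 2*b^3*x^3 - 252*b^2*x^6 + 265*b^2*x^5 + 21*b^2*x^4 - 504*b*x^6 + 133*b*x^5 - 252*x^6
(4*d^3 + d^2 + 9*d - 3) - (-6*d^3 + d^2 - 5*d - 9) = 10*d^3 + 14*d + 6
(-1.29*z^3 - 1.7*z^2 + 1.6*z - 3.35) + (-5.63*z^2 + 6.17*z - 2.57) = -1.29*z^3 - 7.33*z^2 + 7.77*z - 5.92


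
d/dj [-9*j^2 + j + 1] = 1 - 18*j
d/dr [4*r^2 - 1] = 8*r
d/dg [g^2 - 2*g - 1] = 2*g - 2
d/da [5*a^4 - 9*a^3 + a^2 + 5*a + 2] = 20*a^3 - 27*a^2 + 2*a + 5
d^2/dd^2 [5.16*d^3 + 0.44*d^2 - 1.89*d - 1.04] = 30.96*d + 0.88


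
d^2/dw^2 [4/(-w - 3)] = -8/(w + 3)^3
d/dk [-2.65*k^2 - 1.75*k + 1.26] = -5.3*k - 1.75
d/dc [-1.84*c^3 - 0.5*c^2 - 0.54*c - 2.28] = -5.52*c^2 - 1.0*c - 0.54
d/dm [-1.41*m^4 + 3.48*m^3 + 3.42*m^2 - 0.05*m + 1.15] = -5.64*m^3 + 10.44*m^2 + 6.84*m - 0.05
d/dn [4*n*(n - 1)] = 8*n - 4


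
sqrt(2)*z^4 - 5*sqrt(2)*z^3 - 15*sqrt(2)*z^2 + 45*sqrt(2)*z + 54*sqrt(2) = (z - 6)*(z - 3)*(z + 3)*(sqrt(2)*z + sqrt(2))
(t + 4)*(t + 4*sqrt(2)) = t^2 + 4*t + 4*sqrt(2)*t + 16*sqrt(2)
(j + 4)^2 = j^2 + 8*j + 16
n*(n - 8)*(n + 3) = n^3 - 5*n^2 - 24*n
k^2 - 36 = (k - 6)*(k + 6)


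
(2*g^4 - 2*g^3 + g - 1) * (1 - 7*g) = -14*g^5 + 16*g^4 - 2*g^3 - 7*g^2 + 8*g - 1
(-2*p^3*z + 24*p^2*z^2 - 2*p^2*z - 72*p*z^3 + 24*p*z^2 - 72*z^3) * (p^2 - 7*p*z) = -2*p^5*z + 38*p^4*z^2 - 2*p^4*z - 240*p^3*z^3 + 38*p^3*z^2 + 504*p^2*z^4 - 240*p^2*z^3 + 504*p*z^4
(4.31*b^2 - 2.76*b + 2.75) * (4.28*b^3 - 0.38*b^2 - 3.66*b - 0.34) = 18.4468*b^5 - 13.4506*b^4 - 2.9558*b^3 + 7.5912*b^2 - 9.1266*b - 0.935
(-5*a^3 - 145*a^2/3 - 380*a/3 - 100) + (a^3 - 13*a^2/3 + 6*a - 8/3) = -4*a^3 - 158*a^2/3 - 362*a/3 - 308/3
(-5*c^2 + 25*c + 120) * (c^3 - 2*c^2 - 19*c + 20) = -5*c^5 + 35*c^4 + 165*c^3 - 815*c^2 - 1780*c + 2400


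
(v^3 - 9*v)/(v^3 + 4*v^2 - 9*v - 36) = v/(v + 4)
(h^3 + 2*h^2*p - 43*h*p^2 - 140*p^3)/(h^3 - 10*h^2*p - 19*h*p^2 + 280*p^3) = (-h - 4*p)/(-h + 8*p)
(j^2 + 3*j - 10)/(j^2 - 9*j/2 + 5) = 2*(j + 5)/(2*j - 5)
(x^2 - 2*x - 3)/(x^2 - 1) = (x - 3)/(x - 1)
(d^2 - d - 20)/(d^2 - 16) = (d - 5)/(d - 4)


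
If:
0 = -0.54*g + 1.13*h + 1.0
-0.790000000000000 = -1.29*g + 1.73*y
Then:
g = 1.34108527131783*y + 0.612403100775194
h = 0.640872607532414*y - 0.592302942992385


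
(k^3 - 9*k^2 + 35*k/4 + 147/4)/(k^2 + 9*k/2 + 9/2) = (2*k^2 - 21*k + 49)/(2*(k + 3))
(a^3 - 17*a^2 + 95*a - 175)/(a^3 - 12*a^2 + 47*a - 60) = (a^2 - 12*a + 35)/(a^2 - 7*a + 12)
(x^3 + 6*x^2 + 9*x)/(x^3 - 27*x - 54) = x/(x - 6)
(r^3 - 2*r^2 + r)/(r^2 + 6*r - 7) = r*(r - 1)/(r + 7)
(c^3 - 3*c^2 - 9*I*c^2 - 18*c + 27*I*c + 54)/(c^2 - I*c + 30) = (c^2 - 3*c*(1 + I) + 9*I)/(c + 5*I)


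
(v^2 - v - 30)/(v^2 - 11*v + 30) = (v + 5)/(v - 5)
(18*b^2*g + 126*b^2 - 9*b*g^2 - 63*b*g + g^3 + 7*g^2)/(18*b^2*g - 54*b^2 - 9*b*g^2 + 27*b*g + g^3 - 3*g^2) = (g + 7)/(g - 3)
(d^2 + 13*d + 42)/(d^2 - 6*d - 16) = (d^2 + 13*d + 42)/(d^2 - 6*d - 16)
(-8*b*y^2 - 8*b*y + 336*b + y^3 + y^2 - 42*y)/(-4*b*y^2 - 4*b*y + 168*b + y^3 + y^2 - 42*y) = (-8*b + y)/(-4*b + y)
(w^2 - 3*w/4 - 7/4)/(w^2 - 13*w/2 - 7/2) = (-4*w^2 + 3*w + 7)/(2*(-2*w^2 + 13*w + 7))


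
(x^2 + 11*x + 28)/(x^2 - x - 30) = (x^2 + 11*x + 28)/(x^2 - x - 30)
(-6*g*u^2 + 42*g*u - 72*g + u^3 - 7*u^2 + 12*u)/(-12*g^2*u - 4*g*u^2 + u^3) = (u^2 - 7*u + 12)/(u*(2*g + u))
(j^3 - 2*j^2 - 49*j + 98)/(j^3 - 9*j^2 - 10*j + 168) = (j^2 + 5*j - 14)/(j^2 - 2*j - 24)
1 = 1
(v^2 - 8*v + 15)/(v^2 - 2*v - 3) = (v - 5)/(v + 1)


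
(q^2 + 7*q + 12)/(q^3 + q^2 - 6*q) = (q + 4)/(q*(q - 2))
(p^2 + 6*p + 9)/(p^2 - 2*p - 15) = (p + 3)/(p - 5)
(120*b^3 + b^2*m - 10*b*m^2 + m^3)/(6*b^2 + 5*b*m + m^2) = (40*b^2 - 13*b*m + m^2)/(2*b + m)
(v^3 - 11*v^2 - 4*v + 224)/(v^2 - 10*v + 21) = (v^2 - 4*v - 32)/(v - 3)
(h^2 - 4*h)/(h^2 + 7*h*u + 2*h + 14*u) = h*(h - 4)/(h^2 + 7*h*u + 2*h + 14*u)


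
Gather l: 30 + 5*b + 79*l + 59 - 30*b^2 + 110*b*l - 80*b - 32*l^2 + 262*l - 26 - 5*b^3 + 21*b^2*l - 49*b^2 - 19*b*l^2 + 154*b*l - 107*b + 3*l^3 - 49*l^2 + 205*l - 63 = -5*b^3 - 79*b^2 - 182*b + 3*l^3 + l^2*(-19*b - 81) + l*(21*b^2 + 264*b + 546)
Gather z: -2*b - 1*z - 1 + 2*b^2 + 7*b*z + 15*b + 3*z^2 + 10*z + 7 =2*b^2 + 13*b + 3*z^2 + z*(7*b + 9) + 6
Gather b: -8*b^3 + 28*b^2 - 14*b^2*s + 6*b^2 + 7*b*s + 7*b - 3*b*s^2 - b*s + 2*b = -8*b^3 + b^2*(34 - 14*s) + b*(-3*s^2 + 6*s + 9)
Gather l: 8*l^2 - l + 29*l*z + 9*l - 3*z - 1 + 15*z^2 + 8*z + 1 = 8*l^2 + l*(29*z + 8) + 15*z^2 + 5*z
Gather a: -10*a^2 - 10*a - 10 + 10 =-10*a^2 - 10*a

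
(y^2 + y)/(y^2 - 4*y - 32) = y*(y + 1)/(y^2 - 4*y - 32)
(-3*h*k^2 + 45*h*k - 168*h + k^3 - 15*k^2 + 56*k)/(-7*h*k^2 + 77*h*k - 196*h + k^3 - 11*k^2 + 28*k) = (3*h*k - 24*h - k^2 + 8*k)/(7*h*k - 28*h - k^2 + 4*k)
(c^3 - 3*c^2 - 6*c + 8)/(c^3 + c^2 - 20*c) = (c^2 + c - 2)/(c*(c + 5))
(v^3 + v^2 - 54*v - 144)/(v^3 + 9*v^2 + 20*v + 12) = (v^2 - 5*v - 24)/(v^2 + 3*v + 2)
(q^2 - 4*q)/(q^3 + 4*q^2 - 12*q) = (q - 4)/(q^2 + 4*q - 12)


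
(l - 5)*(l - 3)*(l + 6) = l^3 - 2*l^2 - 33*l + 90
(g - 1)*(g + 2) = g^2 + g - 2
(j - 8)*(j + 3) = j^2 - 5*j - 24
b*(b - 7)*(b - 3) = b^3 - 10*b^2 + 21*b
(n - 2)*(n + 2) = n^2 - 4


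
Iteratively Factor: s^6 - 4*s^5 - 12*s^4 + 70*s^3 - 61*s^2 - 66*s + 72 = (s - 1)*(s^5 - 3*s^4 - 15*s^3 + 55*s^2 - 6*s - 72) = (s - 1)*(s + 4)*(s^4 - 7*s^3 + 13*s^2 + 3*s - 18) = (s - 3)*(s - 1)*(s + 4)*(s^3 - 4*s^2 + s + 6) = (s - 3)*(s - 2)*(s - 1)*(s + 4)*(s^2 - 2*s - 3) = (s - 3)*(s - 2)*(s - 1)*(s + 1)*(s + 4)*(s - 3)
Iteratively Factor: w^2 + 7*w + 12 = (w + 4)*(w + 3)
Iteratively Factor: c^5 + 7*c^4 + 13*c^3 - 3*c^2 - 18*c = (c + 2)*(c^4 + 5*c^3 + 3*c^2 - 9*c) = (c + 2)*(c + 3)*(c^3 + 2*c^2 - 3*c) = c*(c + 2)*(c + 3)*(c^2 + 2*c - 3) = c*(c + 2)*(c + 3)^2*(c - 1)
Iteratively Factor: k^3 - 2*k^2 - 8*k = (k - 4)*(k^2 + 2*k) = (k - 4)*(k + 2)*(k)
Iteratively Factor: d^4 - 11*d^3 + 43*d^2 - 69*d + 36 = (d - 1)*(d^3 - 10*d^2 + 33*d - 36) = (d - 3)*(d - 1)*(d^2 - 7*d + 12) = (d - 4)*(d - 3)*(d - 1)*(d - 3)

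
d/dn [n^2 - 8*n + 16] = 2*n - 8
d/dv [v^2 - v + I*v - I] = 2*v - 1 + I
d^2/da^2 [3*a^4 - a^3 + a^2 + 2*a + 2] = 36*a^2 - 6*a + 2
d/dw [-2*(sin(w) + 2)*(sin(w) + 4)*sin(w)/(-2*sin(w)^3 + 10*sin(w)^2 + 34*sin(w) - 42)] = (-11*sin(w)^4 - 50*sin(w)^3 + sin(w)^2 + 252*sin(w) + 168)*cos(w)/((sin(w) - 7)^2*(sin(w) - 1)^2*(sin(w) + 3)^2)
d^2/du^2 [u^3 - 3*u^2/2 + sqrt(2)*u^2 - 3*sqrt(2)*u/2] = 6*u - 3 + 2*sqrt(2)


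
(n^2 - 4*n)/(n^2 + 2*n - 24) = n/(n + 6)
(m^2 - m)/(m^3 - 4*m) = (m - 1)/(m^2 - 4)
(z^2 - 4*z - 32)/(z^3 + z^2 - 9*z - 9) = (z^2 - 4*z - 32)/(z^3 + z^2 - 9*z - 9)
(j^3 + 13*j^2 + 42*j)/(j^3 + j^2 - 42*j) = (j + 6)/(j - 6)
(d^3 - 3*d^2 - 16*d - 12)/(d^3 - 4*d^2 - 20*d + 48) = (d^2 + 3*d + 2)/(d^2 + 2*d - 8)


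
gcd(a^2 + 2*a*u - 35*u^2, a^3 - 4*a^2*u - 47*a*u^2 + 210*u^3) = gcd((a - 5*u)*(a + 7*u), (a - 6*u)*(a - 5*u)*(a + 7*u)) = -a^2 - 2*a*u + 35*u^2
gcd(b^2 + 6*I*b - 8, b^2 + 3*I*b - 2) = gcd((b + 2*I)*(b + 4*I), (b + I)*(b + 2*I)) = b + 2*I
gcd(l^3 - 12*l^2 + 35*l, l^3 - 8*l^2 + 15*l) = l^2 - 5*l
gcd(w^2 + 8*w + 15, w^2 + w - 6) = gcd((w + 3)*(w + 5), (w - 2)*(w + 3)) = w + 3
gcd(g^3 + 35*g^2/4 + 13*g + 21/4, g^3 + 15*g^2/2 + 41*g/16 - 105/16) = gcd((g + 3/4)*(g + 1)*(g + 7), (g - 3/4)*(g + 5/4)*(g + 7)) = g + 7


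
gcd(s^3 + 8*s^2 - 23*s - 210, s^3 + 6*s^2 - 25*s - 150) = s^2 + s - 30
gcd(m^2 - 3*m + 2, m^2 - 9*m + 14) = m - 2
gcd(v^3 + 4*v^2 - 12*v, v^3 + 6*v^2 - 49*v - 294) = v + 6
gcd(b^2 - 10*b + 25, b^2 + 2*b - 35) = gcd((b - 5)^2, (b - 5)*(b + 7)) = b - 5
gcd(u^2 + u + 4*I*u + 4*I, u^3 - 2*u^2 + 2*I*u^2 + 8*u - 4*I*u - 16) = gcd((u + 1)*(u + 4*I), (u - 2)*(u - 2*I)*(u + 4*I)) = u + 4*I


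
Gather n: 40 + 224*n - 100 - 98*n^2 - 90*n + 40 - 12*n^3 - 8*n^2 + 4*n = -12*n^3 - 106*n^2 + 138*n - 20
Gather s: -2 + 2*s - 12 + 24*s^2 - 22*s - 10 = 24*s^2 - 20*s - 24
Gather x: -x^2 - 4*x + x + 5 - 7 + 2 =-x^2 - 3*x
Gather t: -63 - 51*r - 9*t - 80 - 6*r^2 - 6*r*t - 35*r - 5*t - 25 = -6*r^2 - 86*r + t*(-6*r - 14) - 168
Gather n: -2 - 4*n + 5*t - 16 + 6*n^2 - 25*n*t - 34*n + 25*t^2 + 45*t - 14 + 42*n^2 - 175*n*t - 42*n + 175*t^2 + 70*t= 48*n^2 + n*(-200*t - 80) + 200*t^2 + 120*t - 32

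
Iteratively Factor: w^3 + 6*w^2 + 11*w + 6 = (w + 2)*(w^2 + 4*w + 3) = (w + 2)*(w + 3)*(w + 1)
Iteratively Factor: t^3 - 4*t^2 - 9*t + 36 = (t - 4)*(t^2 - 9) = (t - 4)*(t + 3)*(t - 3)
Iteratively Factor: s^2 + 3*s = (s)*(s + 3)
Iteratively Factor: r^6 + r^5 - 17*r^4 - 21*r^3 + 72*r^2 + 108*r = (r + 3)*(r^5 - 2*r^4 - 11*r^3 + 12*r^2 + 36*r) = (r - 3)*(r + 3)*(r^4 + r^3 - 8*r^2 - 12*r) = (r - 3)*(r + 2)*(r + 3)*(r^3 - r^2 - 6*r) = r*(r - 3)*(r + 2)*(r + 3)*(r^2 - r - 6) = r*(r - 3)^2*(r + 2)*(r + 3)*(r + 2)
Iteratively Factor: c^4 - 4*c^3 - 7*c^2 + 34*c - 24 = (c - 2)*(c^3 - 2*c^2 - 11*c + 12) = (c - 2)*(c - 1)*(c^2 - c - 12) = (c - 4)*(c - 2)*(c - 1)*(c + 3)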